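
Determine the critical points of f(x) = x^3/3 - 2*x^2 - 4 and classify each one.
f'(x) = x*(x - 4)

Solve f'(x) = 0:
  Factor: x^2 - 4*x = x*(x - 4) = 0.
  ⇒ x = 0, 4

f''(x) = 2*x - 4
Second-derivative test at each critical point:
  f''(0) = -4 < 0 → local maximum
  f''(4) = 4 > 0 → local minimum

Critical points: x = 0 (local maximum); x = 4 (local minimum)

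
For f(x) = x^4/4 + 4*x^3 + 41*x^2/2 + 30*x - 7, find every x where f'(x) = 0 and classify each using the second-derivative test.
f'(x) = x^3 + 12*x^2 + 41*x + 30

Solve f'(x) = 0:
  Factor: x^3 + 12*x^2 + 41*x + 30 = (x + 1)*(x + 5)*(x + 6) = 0.
  ⇒ x = -6, -5, -1

f''(x) = 3*x^2 + 24*x + 41
Second-derivative test at each critical point:
  f''(-6) = 5 > 0 → local minimum
  f''(-5) = -4 < 0 → local maximum
  f''(-1) = 20 > 0 → local minimum

Critical points: x = -6 (local minimum); x = -5 (local maximum); x = -1 (local minimum)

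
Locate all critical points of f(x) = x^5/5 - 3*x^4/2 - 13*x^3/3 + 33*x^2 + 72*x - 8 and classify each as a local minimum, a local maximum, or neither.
f'(x) = x^4 - 6*x^3 - 13*x^2 + 66*x + 72

Solve f'(x) = 0:
  Factor: x^4 - 6*x^3 - 13*x^2 + 66*x + 72 = (x - 6)*(x - 4)*(x + 1)*(x + 3) = 0.
  ⇒ x = -3, -1, 4, 6

f''(x) = 4*x^3 - 18*x^2 - 26*x + 66
Second-derivative test at each critical point:
  f''(-3) = -126 < 0 → local maximum
  f''(-1) = 70 > 0 → local minimum
  f''(4) = -70 < 0 → local maximum
  f''(6) = 126 > 0 → local minimum

Critical points: x = -3 (local maximum); x = -1 (local minimum); x = 4 (local maximum); x = 6 (local minimum)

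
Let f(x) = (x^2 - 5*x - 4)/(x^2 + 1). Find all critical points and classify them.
f'(x) = 5*(x^2 + 2*x - 1)/(x^4 + 2*x^2 + 1)

Solve f'(x) = 0:
  f'(x) = 5*(x^2 + 2*x - 1)/(x^2 + 1)^2; the denominator is positive wherever f is defined, so f'(x) = 0 ⇔ 5*x^2 + 10*x - 5 = 0.
  Factor: 5*x^2 + 10*x - 5 = 5*(x^2 + 2*x - 1); x^2 + 2*x - 1 = 0 has no rational roots; quadratic formula: x = (-2 ± √8)/2.
  ⇒ x = -sqrt(2) - 1 ≈ -2.4142, -1 + sqrt(2) ≈ 0.4142

f''(x) = 10*(-x^3 - 3*x^2 + 3*x + 1)/(x^6 + 3*x^4 + 3*x^2 + 1)
Second-derivative test at each critical point:
  f''(-2.4142) = -0.3033 < 0 → local maximum
  f''(0.4142) = 10.3033 > 0 → local minimum

Critical points: x = -sqrt(2) - 1 ≈ -2.4142 (local maximum); x = -1 + sqrt(2) ≈ 0.4142 (local minimum)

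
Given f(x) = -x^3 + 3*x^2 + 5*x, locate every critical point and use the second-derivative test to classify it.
f'(x) = -3*x^2 + 6*x + 5

Solve f'(x) = 0:
  3*x^2 - 6*x - 5 = 0 has no rational roots; quadratic formula: x = (6 ± √96)/6.
  ⇒ x = 1 - 2*sqrt(6)/3 ≈ -0.6330, 1 + 2*sqrt(6)/3 ≈ 2.6330

f''(x) = 6 - 6*x
Second-derivative test at each critical point:
  f''(-0.6330) = 9.7980 > 0 → local minimum
  f''(2.6330) = -9.7980 < 0 → local maximum

Critical points: x = 1 - 2*sqrt(6)/3 ≈ -0.6330 (local minimum); x = 1 + 2*sqrt(6)/3 ≈ 2.6330 (local maximum)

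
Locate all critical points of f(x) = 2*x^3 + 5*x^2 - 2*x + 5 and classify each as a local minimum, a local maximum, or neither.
f'(x) = 6*x^2 + 10*x - 2

Solve f'(x) = 0:
  Factor: 6*x^2 + 10*x - 2 = 2*(3*x^2 + 5*x - 1); 3*x^2 + 5*x - 1 = 0 has no rational roots; quadratic formula: x = (-5 ± √37)/6.
  ⇒ x = -sqrt(37)/6 - 5/6 ≈ -1.8471, -5/6 + sqrt(37)/6 ≈ 0.1805

f''(x) = 12*x + 10
Second-derivative test at each critical point:
  f''(-1.8471) = -12.1655 < 0 → local maximum
  f''(0.1805) = 12.1655 > 0 → local minimum

Critical points: x = -sqrt(37)/6 - 5/6 ≈ -1.8471 (local maximum); x = -5/6 + sqrt(37)/6 ≈ 0.1805 (local minimum)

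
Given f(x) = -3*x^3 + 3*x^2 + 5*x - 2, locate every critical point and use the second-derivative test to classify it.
f'(x) = -9*x^2 + 6*x + 5

Solve f'(x) = 0:
  9*x^2 - 6*x - 5 = 0 has no rational roots; quadratic formula: x = (6 ± √216)/18.
  ⇒ x = 1/3 - sqrt(6)/3 ≈ -0.4832, 1/3 + sqrt(6)/3 ≈ 1.1498

f''(x) = 6 - 18*x
Second-derivative test at each critical point:
  f''(-0.4832) = 14.6969 > 0 → local minimum
  f''(1.1498) = -14.6969 < 0 → local maximum

Critical points: x = 1/3 - sqrt(6)/3 ≈ -0.4832 (local minimum); x = 1/3 + sqrt(6)/3 ≈ 1.1498 (local maximum)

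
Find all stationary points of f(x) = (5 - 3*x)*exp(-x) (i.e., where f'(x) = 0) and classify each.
f'(x) = (3*x - 8)*exp(-x)

Solve f'(x) = 0:
  f'(x) = (3*x - 8)·exp(-x) and exp(-x) > 0 for every x, so f'(x) = 0 ⇔ 3*x - 8 = 0.
  3*x - 8 = 0.
  ⇒ x = 8/3

f''(x) = (11 - 3*x)*exp(-x)
Second-derivative test at each critical point:
  f''(8/3) = 0.2085 > 0 → local minimum

Critical points: x = 8/3 (local minimum)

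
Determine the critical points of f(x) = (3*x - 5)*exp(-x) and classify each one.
f'(x) = (8 - 3*x)*exp(-x)

Solve f'(x) = 0:
  f'(x) = (8 - 3*x)·exp(-x) and exp(-x) > 0 for every x, so f'(x) = 0 ⇔ 8 - 3*x = 0.
  8 - 3*x = 0.
  ⇒ x = 8/3

f''(x) = (3*x - 11)*exp(-x)
Second-derivative test at each critical point:
  f''(8/3) = -0.2085 < 0 → local maximum

Critical points: x = 8/3 (local maximum)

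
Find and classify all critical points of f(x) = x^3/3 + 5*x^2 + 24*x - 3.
f'(x) = x^2 + 10*x + 24

Solve f'(x) = 0:
  Factor: x^2 + 10*x + 24 = (x + 4)*(x + 6) = 0.
  ⇒ x = -6, -4

f''(x) = 2*x + 10
Second-derivative test at each critical point:
  f''(-6) = -2 < 0 → local maximum
  f''(-4) = 2 > 0 → local minimum

Critical points: x = -6 (local maximum); x = -4 (local minimum)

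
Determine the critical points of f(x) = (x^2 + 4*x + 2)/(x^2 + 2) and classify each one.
f'(x) = 4*(2 - x^2)/(x^4 + 4*x^2 + 4)

Solve f'(x) = 0:
  f'(x) = -4*(x^2 - 2)/(x^2 + 2)^2; the denominator is positive wherever f is defined, so f'(x) = 0 ⇔ 8 - 4*x^2 = 0.
  Factor: 8 - 4*x^2 = -4*(x^2 - 2); x^2 - 2 = 0 has no rational roots; quadratic formula: x = (0 ± √8)/2.
  ⇒ x = -sqrt(2) ≈ -1.4142, sqrt(2) ≈ 1.4142

f''(x) = 8*x*(x^2 - 6)/(x^6 + 6*x^4 + 12*x^2 + 8)
Second-derivative test at each critical point:
  f''(-1.4142) = 0.7071 > 0 → local minimum
  f''(1.4142) = -0.7071 < 0 → local maximum

Critical points: x = -sqrt(2) ≈ -1.4142 (local minimum); x = sqrt(2) ≈ 1.4142 (local maximum)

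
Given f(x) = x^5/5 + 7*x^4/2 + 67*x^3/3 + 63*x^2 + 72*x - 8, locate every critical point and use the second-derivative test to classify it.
f'(x) = x^4 + 14*x^3 + 67*x^2 + 126*x + 72

Solve f'(x) = 0:
  Factor: x^4 + 14*x^3 + 67*x^2 + 126*x + 72 = (x + 1)*(x + 3)*(x + 4)*(x + 6) = 0.
  ⇒ x = -6, -4, -3, -1

f''(x) = 4*x^3 + 42*x^2 + 134*x + 126
Second-derivative test at each critical point:
  f''(-6) = -30 < 0 → local maximum
  f''(-4) = 6 > 0 → local minimum
  f''(-3) = -6 < 0 → local maximum
  f''(-1) = 30 > 0 → local minimum

Critical points: x = -6 (local maximum); x = -4 (local minimum); x = -3 (local maximum); x = -1 (local minimum)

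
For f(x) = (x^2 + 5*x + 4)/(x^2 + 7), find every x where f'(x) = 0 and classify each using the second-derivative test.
f'(x) = (-5*x^2 + 6*x + 35)/(x^4 + 14*x^2 + 49)

Solve f'(x) = 0:
  f'(x) = -(5*x^2 - 6*x - 35)/(x^2 + 7)^2; the denominator is positive wherever f is defined, so f'(x) = 0 ⇔ -5*x^2 + 6*x + 35 = 0.
  5*x^2 - 6*x - 35 = 0 has no rational roots; quadratic formula: x = (6 ± √736)/10.
  ⇒ x = 3/5 - 2*sqrt(46)/5 ≈ -2.1129, 3/5 + 2*sqrt(46)/5 ≈ 3.3129

f''(x) = 2*(5*x^3 - 9*x^2 - 105*x + 21)/(x^6 + 21*x^4 + 147*x^2 + 343)
Second-derivative test at each critical point:
  f''(-2.1129) = 0.2064 > 0 → local minimum
  f''(3.3129) = -0.0840 < 0 → local maximum

Critical points: x = 3/5 - 2*sqrt(46)/5 ≈ -2.1129 (local minimum); x = 3/5 + 2*sqrt(46)/5 ≈ 3.3129 (local maximum)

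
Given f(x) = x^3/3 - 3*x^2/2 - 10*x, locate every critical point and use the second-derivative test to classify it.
f'(x) = x^2 - 3*x - 10

Solve f'(x) = 0:
  Factor: x^2 - 3*x - 10 = (x - 5)*(x + 2) = 0.
  ⇒ x = -2, 5

f''(x) = 2*x - 3
Second-derivative test at each critical point:
  f''(-2) = -7 < 0 → local maximum
  f''(5) = 7 > 0 → local minimum

Critical points: x = -2 (local maximum); x = 5 (local minimum)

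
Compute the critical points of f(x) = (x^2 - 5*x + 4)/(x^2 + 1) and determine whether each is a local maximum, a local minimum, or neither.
f'(x) = (5*x^2 - 6*x - 5)/(x^4 + 2*x^2 + 1)

Solve f'(x) = 0:
  f'(x) = (5*x^2 - 6*x - 5)/(x^2 + 1)^2; the denominator is positive wherever f is defined, so f'(x) = 0 ⇔ 5*x^2 - 6*x - 5 = 0.
  5*x^2 - 6*x - 5 = 0 has no rational roots; quadratic formula: x = (6 ± √136)/10.
  ⇒ x = 3/5 - sqrt(34)/5 ≈ -0.5662, 3/5 + sqrt(34)/5 ≈ 1.7662

f''(x) = 2*(-5*x^3 + 9*x^2 + 15*x - 3)/(x^6 + 3*x^4 + 3*x^2 + 1)
Second-derivative test at each critical point:
  f''(-0.5662) = -6.6872 < 0 → local maximum
  f''(1.7662) = 0.6872 > 0 → local minimum

Critical points: x = 3/5 - sqrt(34)/5 ≈ -0.5662 (local maximum); x = 3/5 + sqrt(34)/5 ≈ 1.7662 (local minimum)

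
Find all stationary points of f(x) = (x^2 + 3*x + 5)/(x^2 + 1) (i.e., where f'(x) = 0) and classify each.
f'(x) = (-3*x^2 - 8*x + 3)/(x^4 + 2*x^2 + 1)

Solve f'(x) = 0:
  f'(x) = -(x + 3)*(3*x - 1)/(x^2 + 1)^2; the denominator is positive wherever f is defined, so f'(x) = 0 ⇔ -3*x^2 - 8*x + 3 = 0.
  Factor: -3*x^2 - 8*x + 3 = -(x + 3)*(3*x - 1) = 0.
  ⇒ x = -3, 1/3

f''(x) = 2*(3*x^3 + 12*x^2 - 9*x - 4)/(x^6 + 3*x^4 + 3*x^2 + 1)
Second-derivative test at each critical point:
  f''(-3) = 1/10 > 0 → local minimum
  f''(1/3) = -81/10 < 0 → local maximum

Critical points: x = -3 (local minimum); x = 1/3 (local maximum)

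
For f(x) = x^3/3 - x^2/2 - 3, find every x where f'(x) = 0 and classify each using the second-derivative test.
f'(x) = x*(x - 1)

Solve f'(x) = 0:
  Factor: x^2 - x = x*(x - 1) = 0.
  ⇒ x = 0, 1

f''(x) = 2*x - 1
Second-derivative test at each critical point:
  f''(0) = -1 < 0 → local maximum
  f''(1) = 1 > 0 → local minimum

Critical points: x = 0 (local maximum); x = 1 (local minimum)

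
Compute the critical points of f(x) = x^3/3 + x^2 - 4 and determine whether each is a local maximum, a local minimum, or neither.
f'(x) = x*(x + 2)

Solve f'(x) = 0:
  Factor: x^2 + 2*x = x*(x + 2) = 0.
  ⇒ x = -2, 0

f''(x) = 2*x + 2
Second-derivative test at each critical point:
  f''(-2) = -2 < 0 → local maximum
  f''(0) = 2 > 0 → local minimum

Critical points: x = -2 (local maximum); x = 0 (local minimum)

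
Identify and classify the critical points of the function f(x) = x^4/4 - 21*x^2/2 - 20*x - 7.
f'(x) = x^3 - 21*x - 20

Solve f'(x) = 0:
  Factor: x^3 - 21*x - 20 = (x - 5)*(x + 1)*(x + 4) = 0.
  ⇒ x = -4, -1, 5

f''(x) = 3*x^2 - 21
Second-derivative test at each critical point:
  f''(-4) = 27 > 0 → local minimum
  f''(-1) = -18 < 0 → local maximum
  f''(5) = 54 > 0 → local minimum

Critical points: x = -4 (local minimum); x = -1 (local maximum); x = 5 (local minimum)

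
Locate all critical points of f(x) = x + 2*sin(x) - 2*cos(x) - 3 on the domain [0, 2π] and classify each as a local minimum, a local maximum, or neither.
f'(x) = 2*sqrt(2)*sin(x + pi/4) + 1

Solve f'(x) = 0 on [0, 2π]:
  f'(x) = 0 ⇔ 2*sin(x) + 2*cos(x) = -1. Write the left side as R·cos(x + φ) with R = √(2² + (-2)²) = 2*sqrt(2), cos φ = sqrt(2)/2, sin φ = -sqrt(2)/2; then cos(x + φ) = -sqrt(2)/4. Solve for x and keep the solutions lying in [0, 2π].
  ⇒ x = atan((-1 + sqrt(7))/(-sqrt(7) - 1)) + pi ≈ 2.7176, atan((-sqrt(7) - 1)/(-1 + sqrt(7))) + 2*pi ≈ 5.1364

f''(x) = 2*sqrt(2)*cos(x + pi/4)
Second-derivative test at each critical point:
  f''(2.7176) = -2.6458 < 0 → local maximum
  f''(5.1364) = 2.6458 > 0 → local minimum

Critical points: x = atan((-1 + sqrt(7))/(-sqrt(7) - 1)) + pi ≈ 2.7176 (local maximum); x = atan((-sqrt(7) - 1)/(-1 + sqrt(7))) + 2*pi ≈ 5.1364 (local minimum)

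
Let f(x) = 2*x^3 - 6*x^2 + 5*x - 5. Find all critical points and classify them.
f'(x) = 6*x^2 - 12*x + 5

Solve f'(x) = 0:
  6*x^2 - 12*x + 5 = 0 has no rational roots; quadratic formula: x = (12 ± √24)/12.
  ⇒ x = 1 - sqrt(6)/6 ≈ 0.5918, sqrt(6)/6 + 1 ≈ 1.4082

f''(x) = 12*x - 12
Second-derivative test at each critical point:
  f''(0.5918) = -4.8990 < 0 → local maximum
  f''(1.4082) = 4.8990 > 0 → local minimum

Critical points: x = 1 - sqrt(6)/6 ≈ 0.5918 (local maximum); x = sqrt(6)/6 + 1 ≈ 1.4082 (local minimum)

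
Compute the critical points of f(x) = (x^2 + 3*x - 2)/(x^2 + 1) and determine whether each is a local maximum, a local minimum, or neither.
f'(x) = 3*(-x^2 + 2*x + 1)/(x^4 + 2*x^2 + 1)

Solve f'(x) = 0:
  f'(x) = -3*(x^2 - 2*x - 1)/(x^2 + 1)^2; the denominator is positive wherever f is defined, so f'(x) = 0 ⇔ -3*x^2 + 6*x + 3 = 0.
  Factor: -3*x^2 + 6*x + 3 = -3*(x^2 - 2*x - 1); x^2 - 2*x - 1 = 0 has no rational roots; quadratic formula: x = (2 ± √8)/2.
  ⇒ x = 1 - sqrt(2) ≈ -0.4142, 1 + sqrt(2) ≈ 2.4142

f''(x) = 6*(x^3 - 3*x^2 - 3*x + 1)/(x^6 + 3*x^4 + 3*x^2 + 1)
Second-derivative test at each critical point:
  f''(-0.4142) = 6.1820 > 0 → local minimum
  f''(2.4142) = -0.1820 < 0 → local maximum

Critical points: x = 1 - sqrt(2) ≈ -0.4142 (local minimum); x = 1 + sqrt(2) ≈ 2.4142 (local maximum)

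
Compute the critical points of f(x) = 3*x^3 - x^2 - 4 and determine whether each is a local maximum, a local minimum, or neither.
f'(x) = x*(9*x - 2)

Solve f'(x) = 0:
  Factor: 9*x^2 - 2*x = x*(9*x - 2) = 0.
  ⇒ x = 0, 2/9

f''(x) = 18*x - 2
Second-derivative test at each critical point:
  f''(0) = -2 < 0 → local maximum
  f''(2/9) = 2 > 0 → local minimum

Critical points: x = 0 (local maximum); x = 2/9 (local minimum)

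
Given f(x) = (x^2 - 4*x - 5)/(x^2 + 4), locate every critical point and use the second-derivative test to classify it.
f'(x) = 2*(2*x^2 + 9*x - 8)/(x^4 + 8*x^2 + 16)

Solve f'(x) = 0:
  f'(x) = 2*(2*x^2 + 9*x - 8)/(x^2 + 4)^2; the denominator is positive wherever f is defined, so f'(x) = 0 ⇔ 4*x^2 + 18*x - 16 = 0.
  Factor: 4*x^2 + 18*x - 16 = 2*(2*x^2 + 9*x - 8); 2*x^2 + 9*x - 8 = 0 has no rational roots; quadratic formula: x = (-9 ± √145)/4.
  ⇒ x = -sqrt(145)/4 - 9/4 ≈ -5.2604, -9/4 + sqrt(145)/4 ≈ 0.7604

f''(x) = 2*(-4*x^3 - 27*x^2 + 48*x + 36)/(x^6 + 12*x^4 + 48*x^2 + 64)
Second-derivative test at each critical point:
  f''(-5.2604) = -0.0240 < 0 → local maximum
  f''(0.7604) = 1.1490 > 0 → local minimum

Critical points: x = -sqrt(145)/4 - 9/4 ≈ -5.2604 (local maximum); x = -9/4 + sqrt(145)/4 ≈ 0.7604 (local minimum)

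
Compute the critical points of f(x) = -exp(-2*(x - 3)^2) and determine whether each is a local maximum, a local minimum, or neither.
f'(x) = 4*(x - 3)*exp(-2*(x - 3)^2)

Solve f'(x) = 0:
  f'(x) = (4*x - 12)·exp(-2*(x - 3)^2) and exp(-2*(x - 3)^2) > 0 for every x, so f'(x) = 0 ⇔ 4*x - 12 = 0.
  Factor: 4*x - 12 = 4*(x - 3) = 0.
  ⇒ x = 3

f''(x) = 4*(1 - 4*(x - 3)^2)*exp(-2*(x - 3)^2)
Second-derivative test at each critical point:
  f''(3) = 4 > 0 → local minimum

Critical points: x = 3 (local minimum)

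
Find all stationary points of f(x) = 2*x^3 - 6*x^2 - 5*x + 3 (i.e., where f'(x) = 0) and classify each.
f'(x) = 6*x^2 - 12*x - 5

Solve f'(x) = 0:
  6*x^2 - 12*x - 5 = 0 has no rational roots; quadratic formula: x = (12 ± √264)/12.
  ⇒ x = 1 - sqrt(66)/6 ≈ -0.3540, 1 + sqrt(66)/6 ≈ 2.3540

f''(x) = 12*x - 12
Second-derivative test at each critical point:
  f''(-0.3540) = -16.2481 < 0 → local maximum
  f''(2.3540) = 16.2481 > 0 → local minimum

Critical points: x = 1 - sqrt(66)/6 ≈ -0.3540 (local maximum); x = 1 + sqrt(66)/6 ≈ 2.3540 (local minimum)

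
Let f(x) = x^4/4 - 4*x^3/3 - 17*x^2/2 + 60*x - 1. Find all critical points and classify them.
f'(x) = x^3 - 4*x^2 - 17*x + 60

Solve f'(x) = 0:
  Factor: x^3 - 4*x^2 - 17*x + 60 = (x - 5)*(x - 3)*(x + 4) = 0.
  ⇒ x = -4, 3, 5

f''(x) = 3*x^2 - 8*x - 17
Second-derivative test at each critical point:
  f''(-4) = 63 > 0 → local minimum
  f''(3) = -14 < 0 → local maximum
  f''(5) = 18 > 0 → local minimum

Critical points: x = -4 (local minimum); x = 3 (local maximum); x = 5 (local minimum)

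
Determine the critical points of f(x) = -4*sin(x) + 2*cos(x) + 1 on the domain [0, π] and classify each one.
f'(x) = -2*sin(x) - 4*cos(x)

Solve f'(x) = 0 on [0, π]:
  f'(x) = 0 ⇔ -4*cos(x) = 2*sin(x) ⇔ tan(x) = -2, i.e. x = arctan(-2) + nπ; keep the solutions lying in [0, π].
  ⇒ x = pi - atan(2) ≈ 2.0344

f''(x) = 4*sin(x) - 2*cos(x)
Second-derivative test at each critical point:
  f''(2.0344) = 4.4721 > 0 → local minimum

Critical points: x = pi - atan(2) ≈ 2.0344 (local minimum)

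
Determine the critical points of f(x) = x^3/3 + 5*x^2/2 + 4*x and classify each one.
f'(x) = x^2 + 5*x + 4

Solve f'(x) = 0:
  Factor: x^2 + 5*x + 4 = (x + 1)*(x + 4) = 0.
  ⇒ x = -4, -1

f''(x) = 2*x + 5
Second-derivative test at each critical point:
  f''(-4) = -3 < 0 → local maximum
  f''(-1) = 3 > 0 → local minimum

Critical points: x = -4 (local maximum); x = -1 (local minimum)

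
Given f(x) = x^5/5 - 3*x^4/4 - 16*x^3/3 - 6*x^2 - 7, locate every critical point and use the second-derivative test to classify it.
f'(x) = x*(x^3 - 3*x^2 - 16*x - 12)

Solve f'(x) = 0:
  Factor: x^4 - 3*x^3 - 16*x^2 - 12*x = x*(x - 6)*(x + 1)*(x + 2) = 0.
  ⇒ x = -2, -1, 0, 6

f''(x) = 4*x^3 - 9*x^2 - 32*x - 12
Second-derivative test at each critical point:
  f''(-2) = -16 < 0 → local maximum
  f''(-1) = 7 > 0 → local minimum
  f''(0) = -12 < 0 → local maximum
  f''(6) = 336 > 0 → local minimum

Critical points: x = -2 (local maximum); x = -1 (local minimum); x = 0 (local maximum); x = 6 (local minimum)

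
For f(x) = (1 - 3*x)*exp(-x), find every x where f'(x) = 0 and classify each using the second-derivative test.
f'(x) = (3*x - 4)*exp(-x)

Solve f'(x) = 0:
  f'(x) = (3*x - 4)·exp(-x) and exp(-x) > 0 for every x, so f'(x) = 0 ⇔ 3*x - 4 = 0.
  3*x - 4 = 0.
  ⇒ x = 4/3

f''(x) = (7 - 3*x)*exp(-x)
Second-derivative test at each critical point:
  f''(4/3) = 0.7908 > 0 → local minimum

Critical points: x = 4/3 (local minimum)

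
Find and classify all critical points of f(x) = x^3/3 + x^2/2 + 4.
f'(x) = x*(x + 1)

Solve f'(x) = 0:
  Factor: x^2 + x = x*(x + 1) = 0.
  ⇒ x = -1, 0

f''(x) = 2*x + 1
Second-derivative test at each critical point:
  f''(-1) = -1 < 0 → local maximum
  f''(0) = 1 > 0 → local minimum

Critical points: x = -1 (local maximum); x = 0 (local minimum)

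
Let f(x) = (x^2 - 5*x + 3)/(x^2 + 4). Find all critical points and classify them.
f'(x) = (5*x^2 + 2*x - 20)/(x^4 + 8*x^2 + 16)

Solve f'(x) = 0:
  f'(x) = (5*x^2 + 2*x - 20)/(x^2 + 4)^2; the denominator is positive wherever f is defined, so f'(x) = 0 ⇔ 5*x^2 + 2*x - 20 = 0.
  5*x^2 + 2*x - 20 = 0 has no rational roots; quadratic formula: x = (-2 ± √404)/10.
  ⇒ x = -sqrt(101)/5 - 1/5 ≈ -2.2100, -1/5 + sqrt(101)/5 ≈ 1.8100

f''(x) = 2*(-5*x^3 - 3*x^2 + 60*x + 4)/(x^6 + 12*x^4 + 48*x^2 + 64)
Second-derivative test at each critical point:
  f''(-2.2100) = -0.2547 < 0 → local maximum
  f''(1.8100) = 0.3797 > 0 → local minimum

Critical points: x = -sqrt(101)/5 - 1/5 ≈ -2.2100 (local maximum); x = -1/5 + sqrt(101)/5 ≈ 1.8100 (local minimum)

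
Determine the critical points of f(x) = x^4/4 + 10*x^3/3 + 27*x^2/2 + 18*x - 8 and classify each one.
f'(x) = x^3 + 10*x^2 + 27*x + 18

Solve f'(x) = 0:
  Factor: x^3 + 10*x^2 + 27*x + 18 = (x + 1)*(x + 3)*(x + 6) = 0.
  ⇒ x = -6, -3, -1

f''(x) = 3*x^2 + 20*x + 27
Second-derivative test at each critical point:
  f''(-6) = 15 > 0 → local minimum
  f''(-3) = -6 < 0 → local maximum
  f''(-1) = 10 > 0 → local minimum

Critical points: x = -6 (local minimum); x = -3 (local maximum); x = -1 (local minimum)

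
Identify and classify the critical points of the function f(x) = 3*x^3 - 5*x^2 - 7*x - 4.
f'(x) = 9*x^2 - 10*x - 7

Solve f'(x) = 0:
  9*x^2 - 10*x - 7 = 0 has no rational roots; quadratic formula: x = (10 ± √352)/18.
  ⇒ x = 5/9 - 2*sqrt(22)/9 ≈ -0.4868, 5/9 + 2*sqrt(22)/9 ≈ 1.5979

f''(x) = 18*x - 10
Second-derivative test at each critical point:
  f''(-0.4868) = -18.7617 < 0 → local maximum
  f''(1.5979) = 18.7617 > 0 → local minimum

Critical points: x = 5/9 - 2*sqrt(22)/9 ≈ -0.4868 (local maximum); x = 5/9 + 2*sqrt(22)/9 ≈ 1.5979 (local minimum)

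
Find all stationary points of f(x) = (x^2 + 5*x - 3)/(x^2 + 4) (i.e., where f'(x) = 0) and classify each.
f'(x) = (-5*x^2 + 14*x + 20)/(x^4 + 8*x^2 + 16)

Solve f'(x) = 0:
  f'(x) = -(5*x^2 - 14*x - 20)/(x^2 + 4)^2; the denominator is positive wherever f is defined, so f'(x) = 0 ⇔ -5*x^2 + 14*x + 20 = 0.
  5*x^2 - 14*x - 20 = 0 has no rational roots; quadratic formula: x = (14 ± √596)/10.
  ⇒ x = 7/5 - sqrt(149)/5 ≈ -1.0413, 7/5 + sqrt(149)/5 ≈ 3.8413

f''(x) = 2*(5*x^3 - 21*x^2 - 60*x + 28)/(x^6 + 12*x^4 + 48*x^2 + 64)
Second-derivative test at each critical point:
  f''(-1.0413) = 0.9444 > 0 → local minimum
  f''(3.8413) = -0.0694 < 0 → local maximum

Critical points: x = 7/5 - sqrt(149)/5 ≈ -1.0413 (local minimum); x = 7/5 + sqrt(149)/5 ≈ 3.8413 (local maximum)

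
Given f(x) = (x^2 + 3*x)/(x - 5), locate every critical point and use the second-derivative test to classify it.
f'(x) = (x^2 - 10*x - 15)/(x^2 - 10*x + 25)

Solve f'(x) = 0:
  f'(x) = (x^2 - 10*x - 15)/(x - 5)^2; the denominator is positive wherever f is defined, so f'(x) = 0 ⇔ x^2 - 10*x - 15 = 0.
  x^2 - 10*x - 15 = 0 has no rational roots; quadratic formula: x = (10 ± √160)/2.
  ⇒ x = 5 - 2*sqrt(10) ≈ -1.3246, 5 + 2*sqrt(10) ≈ 11.3246

f''(x) = 80/(x^3 - 15*x^2 + 75*x - 125)
Second-derivative test at each critical point:
  f''(-1.3246) = -0.3162 < 0 → local maximum
  f''(11.3246) = 0.3162 > 0 → local minimum

Critical points: x = 5 - 2*sqrt(10) ≈ -1.3246 (local maximum); x = 5 + 2*sqrt(10) ≈ 11.3246 (local minimum)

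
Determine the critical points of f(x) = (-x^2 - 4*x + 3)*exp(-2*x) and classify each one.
f'(x) = 2*(x^2 + 3*x - 5)*exp(-2*x)

Solve f'(x) = 0:
  f'(x) = (2*x^2 + 6*x - 10)·exp(-2*x) and exp(-2*x) > 0 for every x, so f'(x) = 0 ⇔ 2*x^2 + 6*x - 10 = 0.
  Factor: 2*x^2 + 6*x - 10 = 2*(x^2 + 3*x - 5); x^2 + 3*x - 5 = 0 has no rational roots; quadratic formula: x = (-3 ± √29)/2.
  ⇒ x = -sqrt(29)/2 - 3/2 ≈ -4.1926, -3/2 + sqrt(29)/2 ≈ 1.1926

f''(x) = 2*(-2*x^2 - 4*x + 13)*exp(-2*x)
Second-derivative test at each critical point:
  f''(-4.1926) = -47191.0674 < 0 → local maximum
  f''(1.1926) = 0.9917 > 0 → local minimum

Critical points: x = -sqrt(29)/2 - 3/2 ≈ -4.1926 (local maximum); x = -3/2 + sqrt(29)/2 ≈ 1.1926 (local minimum)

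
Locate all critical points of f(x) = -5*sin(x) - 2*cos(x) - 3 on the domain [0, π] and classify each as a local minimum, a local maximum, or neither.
f'(x) = 2*sin(x) - 5*cos(x)

Solve f'(x) = 0 on [0, π]:
  f'(x) = 0 ⇔ -5*cos(x) = -2*sin(x) ⇔ tan(x) = 5/2, i.e. x = arctan(5/2) + nπ; keep the solutions lying in [0, π].
  ⇒ x = atan(5/2) ≈ 1.1903

f''(x) = 5*sin(x) + 2*cos(x)
Second-derivative test at each critical point:
  f''(1.1903) = 5.3852 > 0 → local minimum

Critical points: x = atan(5/2) ≈ 1.1903 (local minimum)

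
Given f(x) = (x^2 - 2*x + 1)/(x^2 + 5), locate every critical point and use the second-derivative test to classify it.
f'(x) = 2*(x^2 + 4*x - 5)/(x^4 + 10*x^2 + 25)

Solve f'(x) = 0:
  f'(x) = 2*(x - 1)*(x + 5)/(x^2 + 5)^2; the denominator is positive wherever f is defined, so f'(x) = 0 ⇔ 2*x^2 + 8*x - 10 = 0.
  Factor: 2*x^2 + 8*x - 10 = 2*(x - 1)*(x + 5) = 0.
  ⇒ x = -5, 1

f''(x) = 4*(-x^3 - 6*x^2 + 15*x + 10)/(x^6 + 15*x^4 + 75*x^2 + 125)
Second-derivative test at each critical point:
  f''(-5) = -1/75 < 0 → local maximum
  f''(1) = 1/3 > 0 → local minimum

Critical points: x = -5 (local maximum); x = 1 (local minimum)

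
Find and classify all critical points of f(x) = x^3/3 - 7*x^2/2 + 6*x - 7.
f'(x) = x^2 - 7*x + 6

Solve f'(x) = 0:
  Factor: x^2 - 7*x + 6 = (x - 6)*(x - 1) = 0.
  ⇒ x = 1, 6

f''(x) = 2*x - 7
Second-derivative test at each critical point:
  f''(1) = -5 < 0 → local maximum
  f''(6) = 5 > 0 → local minimum

Critical points: x = 1 (local maximum); x = 6 (local minimum)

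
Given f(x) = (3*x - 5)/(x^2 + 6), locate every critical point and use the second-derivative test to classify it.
f'(x) = (-3*x^2 + 10*x + 18)/(x^4 + 12*x^2 + 36)

Solve f'(x) = 0:
  f'(x) = -(3*x^2 - 10*x - 18)/(x^2 + 6)^2; the denominator is positive wherever f is defined, so f'(x) = 0 ⇔ -3*x^2 + 10*x + 18 = 0.
  3*x^2 - 10*x - 18 = 0 has no rational roots; quadratic formula: x = (10 ± √316)/6.
  ⇒ x = 5/3 - sqrt(79)/3 ≈ -1.2961, 5/3 + sqrt(79)/3 ≈ 4.6294

f''(x) = 2*(4*x^2*(3*x - 5) + (5 - 9*x)*(x^2 + 6))/(x^2 + 6)^3
Second-derivative test at each critical point:
  f''(-1.2961) = 0.3014 > 0 → local minimum
  f''(4.6294) = -0.0236 < 0 → local maximum

Critical points: x = 5/3 - sqrt(79)/3 ≈ -1.2961 (local minimum); x = 5/3 + sqrt(79)/3 ≈ 4.6294 (local maximum)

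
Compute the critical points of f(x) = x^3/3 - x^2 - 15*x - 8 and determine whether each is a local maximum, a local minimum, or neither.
f'(x) = x^2 - 2*x - 15

Solve f'(x) = 0:
  Factor: x^2 - 2*x - 15 = (x - 5)*(x + 3) = 0.
  ⇒ x = -3, 5

f''(x) = 2*x - 2
Second-derivative test at each critical point:
  f''(-3) = -8 < 0 → local maximum
  f''(5) = 8 > 0 → local minimum

Critical points: x = -3 (local maximum); x = 5 (local minimum)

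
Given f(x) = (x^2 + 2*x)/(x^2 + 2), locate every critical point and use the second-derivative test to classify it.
f'(x) = 2*(-x^2 + 2*x + 2)/(x^4 + 4*x^2 + 4)

Solve f'(x) = 0:
  f'(x) = -2*(x^2 - 2*x - 2)/(x^2 + 2)^2; the denominator is positive wherever f is defined, so f'(x) = 0 ⇔ -2*x^2 + 4*x + 4 = 0.
  Factor: -2*x^2 + 4*x + 4 = -2*(x^2 - 2*x - 2); x^2 - 2*x - 2 = 0 has no rational roots; quadratic formula: x = (2 ± √12)/2.
  ⇒ x = 1 - sqrt(3) ≈ -0.7321, 1 + sqrt(3) ≈ 2.7321

f''(x) = 4*(x^3 - 3*x^2 - 6*x + 2)/(x^6 + 6*x^4 + 12*x^2 + 8)
Second-derivative test at each critical point:
  f''(-0.7321) = 1.0774 > 0 → local minimum
  f''(2.7321) = -0.0774 < 0 → local maximum

Critical points: x = 1 - sqrt(3) ≈ -0.7321 (local minimum); x = 1 + sqrt(3) ≈ 2.7321 (local maximum)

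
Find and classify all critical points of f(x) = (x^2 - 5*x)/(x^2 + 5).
f'(x) = 5*(x^2 + 2*x - 5)/(x^4 + 10*x^2 + 25)

Solve f'(x) = 0:
  f'(x) = 5*(x^2 + 2*x - 5)/(x^2 + 5)^2; the denominator is positive wherever f is defined, so f'(x) = 0 ⇔ 5*x^2 + 10*x - 25 = 0.
  Factor: 5*x^2 + 10*x - 25 = 5*(x^2 + 2*x - 5); x^2 + 2*x - 5 = 0 has no rational roots; quadratic formula: x = (-2 ± √24)/2.
  ⇒ x = -sqrt(6) - 1 ≈ -3.4495, -1 + sqrt(6) ≈ 1.4495

f''(x) = 10*(-x^3 - 3*x^2 + 15*x + 5)/(x^6 + 15*x^4 + 75*x^2 + 125)
Second-derivative test at each critical point:
  f''(-3.4495) = -0.0858 < 0 → local maximum
  f''(1.4495) = 0.4858 > 0 → local minimum

Critical points: x = -sqrt(6) - 1 ≈ -3.4495 (local maximum); x = -1 + sqrt(6) ≈ 1.4495 (local minimum)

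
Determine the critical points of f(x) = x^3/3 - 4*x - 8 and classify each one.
f'(x) = x^2 - 4

Solve f'(x) = 0:
  Factor: x^2 - 4 = (x - 2)*(x + 2) = 0.
  ⇒ x = -2, 2

f''(x) = 2*x
Second-derivative test at each critical point:
  f''(-2) = -4 < 0 → local maximum
  f''(2) = 4 > 0 → local minimum

Critical points: x = -2 (local maximum); x = 2 (local minimum)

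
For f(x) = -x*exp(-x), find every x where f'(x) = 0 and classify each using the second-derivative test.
f'(x) = (x - 1)*exp(-x)

Solve f'(x) = 0:
  f'(x) = (x - 1)·exp(-x) and exp(-x) > 0 for every x, so f'(x) = 0 ⇔ x - 1 = 0.
  x - 1 = 0.
  ⇒ x = 1

f''(x) = (2 - x)*exp(-x)
Second-derivative test at each critical point:
  f''(1) = 0.3679 > 0 → local minimum

Critical points: x = 1 (local minimum)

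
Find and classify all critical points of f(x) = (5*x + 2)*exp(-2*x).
f'(x) = (1 - 10*x)*exp(-2*x)

Solve f'(x) = 0:
  f'(x) = (1 - 10*x)·exp(-2*x) and exp(-2*x) > 0 for every x, so f'(x) = 0 ⇔ 1 - 10*x = 0.
  1 - 10*x = 0.
  ⇒ x = 1/10

f''(x) = 4*(5*x - 3)*exp(-2*x)
Second-derivative test at each critical point:
  f''(1/10) = -8.1873 < 0 → local maximum

Critical points: x = 1/10 (local maximum)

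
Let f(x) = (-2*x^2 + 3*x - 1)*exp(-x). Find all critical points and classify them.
f'(x) = (2*x^2 - 7*x + 4)*exp(-x)

Solve f'(x) = 0:
  f'(x) = (2*x^2 - 7*x + 4)·exp(-x) and exp(-x) > 0 for every x, so f'(x) = 0 ⇔ 2*x^2 - 7*x + 4 = 0.
  2*x^2 - 7*x + 4 = 0 has no rational roots; quadratic formula: x = (7 ± √17)/4.
  ⇒ x = 7/4 - sqrt(17)/4 ≈ 0.7192, sqrt(17)/4 + 7/4 ≈ 2.7808

f''(x) = (-2*x^2 + 11*x - 11)*exp(-x)
Second-derivative test at each critical point:
  f''(0.7192) = -2.0085 < 0 → local maximum
  f''(2.7808) = 0.2556 > 0 → local minimum

Critical points: x = 7/4 - sqrt(17)/4 ≈ 0.7192 (local maximum); x = sqrt(17)/4 + 7/4 ≈ 2.7808 (local minimum)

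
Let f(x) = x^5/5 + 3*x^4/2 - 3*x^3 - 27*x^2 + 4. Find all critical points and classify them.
f'(x) = x*(x^3 + 6*x^2 - 9*x - 54)

Solve f'(x) = 0:
  Factor: x^4 + 6*x^3 - 9*x^2 - 54*x = x*(x - 3)*(x + 3)*(x + 6) = 0.
  ⇒ x = -6, -3, 0, 3

f''(x) = 4*x^3 + 18*x^2 - 18*x - 54
Second-derivative test at each critical point:
  f''(-6) = -162 < 0 → local maximum
  f''(-3) = 54 > 0 → local minimum
  f''(0) = -54 < 0 → local maximum
  f''(3) = 162 > 0 → local minimum

Critical points: x = -6 (local maximum); x = -3 (local minimum); x = 0 (local maximum); x = 3 (local minimum)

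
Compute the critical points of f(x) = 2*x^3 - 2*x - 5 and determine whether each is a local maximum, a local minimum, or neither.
f'(x) = 6*x^2 - 2

Solve f'(x) = 0:
  Factor: 6*x^2 - 2 = 2*(3*x^2 - 1); 3*x^2 - 1 = 0 has no rational roots; quadratic formula: x = (0 ± √12)/6.
  ⇒ x = -sqrt(3)/3 ≈ -0.5774, sqrt(3)/3 ≈ 0.5774

f''(x) = 12*x
Second-derivative test at each critical point:
  f''(-0.5774) = -6.9282 < 0 → local maximum
  f''(0.5774) = 6.9282 > 0 → local minimum

Critical points: x = -sqrt(3)/3 ≈ -0.5774 (local maximum); x = sqrt(3)/3 ≈ 0.5774 (local minimum)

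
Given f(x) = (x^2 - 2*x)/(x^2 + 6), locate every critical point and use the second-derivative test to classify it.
f'(x) = 2*(x^2 + 6*x - 6)/(x^4 + 12*x^2 + 36)

Solve f'(x) = 0:
  f'(x) = 2*(x^2 + 6*x - 6)/(x^2 + 6)^2; the denominator is positive wherever f is defined, so f'(x) = 0 ⇔ 2*x^2 + 12*x - 12 = 0.
  Factor: 2*x^2 + 12*x - 12 = 2*(x^2 + 6*x - 6); x^2 + 6*x - 6 = 0 has no rational roots; quadratic formula: x = (-6 ± √60)/2.
  ⇒ x = -sqrt(15) - 3 ≈ -6.8730, -3 + sqrt(15) ≈ 0.8730

f''(x) = 4*(-x^3 - 9*x^2 + 18*x + 18)/(x^6 + 18*x^4 + 108*x^2 + 216)
Second-derivative test at each critical point:
  f''(-6.8730) = -0.0055 < 0 → local maximum
  f''(0.8730) = 0.3388 > 0 → local minimum

Critical points: x = -sqrt(15) - 3 ≈ -6.8730 (local maximum); x = -3 + sqrt(15) ≈ 0.8730 (local minimum)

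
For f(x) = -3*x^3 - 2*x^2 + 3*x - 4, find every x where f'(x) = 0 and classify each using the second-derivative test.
f'(x) = -9*x^2 - 4*x + 3

Solve f'(x) = 0:
  9*x^2 + 4*x - 3 = 0 has no rational roots; quadratic formula: x = (-4 ± √124)/18.
  ⇒ x = -sqrt(31)/9 - 2/9 ≈ -0.8409, -2/9 + sqrt(31)/9 ≈ 0.3964

f''(x) = -18*x - 4
Second-derivative test at each critical point:
  f''(-0.8409) = 11.1355 > 0 → local minimum
  f''(0.3964) = -11.1355 < 0 → local maximum

Critical points: x = -sqrt(31)/9 - 2/9 ≈ -0.8409 (local minimum); x = -2/9 + sqrt(31)/9 ≈ 0.3964 (local maximum)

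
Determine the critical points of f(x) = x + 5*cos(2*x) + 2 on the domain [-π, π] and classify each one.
f'(x) = 1 - 10*sin(2*x)

Solve f'(x) = 0 on [-π, π]:
  f'(x) = 0 ⇔ sin(2*x) = 1/10, i.e. 2*x = arcsin(1/10) + 2nπ or 2*x = π − arcsin(1/10) + 2nπ; keep the solutions lying in [-π, π].
  ⇒ x = -pi + asin(1/10)/2 ≈ -3.0915, -pi/2 - asin(1/10)/2 ≈ -1.6209, asin(1/10)/2 ≈ 0.0501, -asin(1/10)/2 + pi/2 ≈ 1.5207

f''(x) = -20*cos(2*x)
Second-derivative test at each critical point:
  f''(-3.0915) = -19.8997 < 0 → local maximum
  f''(-1.6209) = 19.8997 > 0 → local minimum
  f''(0.0501) = -19.8997 < 0 → local maximum
  f''(1.5207) = 19.8997 > 0 → local minimum

Critical points: x = -pi + asin(1/10)/2 ≈ -3.0915 (local maximum); x = -pi/2 - asin(1/10)/2 ≈ -1.6209 (local minimum); x = asin(1/10)/2 ≈ 0.0501 (local maximum); x = -asin(1/10)/2 + pi/2 ≈ 1.5207 (local minimum)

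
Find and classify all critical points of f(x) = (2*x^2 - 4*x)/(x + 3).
f'(x) = 2*(x^2 + 6*x - 6)/(x^2 + 6*x + 9)

Solve f'(x) = 0:
  f'(x) = 2*(x^2 + 6*x - 6)/(x + 3)^2; the denominator is positive wherever f is defined, so f'(x) = 0 ⇔ 2*x^2 + 12*x - 12 = 0.
  Factor: 2*x^2 + 12*x - 12 = 2*(x^2 + 6*x - 6); x^2 + 6*x - 6 = 0 has no rational roots; quadratic formula: x = (-6 ± √60)/2.
  ⇒ x = -sqrt(15) - 3 ≈ -6.8730, -3 + sqrt(15) ≈ 0.8730

f''(x) = 60/(x^3 + 9*x^2 + 27*x + 27)
Second-derivative test at each critical point:
  f''(-6.8730) = -1.0328 < 0 → local maximum
  f''(0.8730) = 1.0328 > 0 → local minimum

Critical points: x = -sqrt(15) - 3 ≈ -6.8730 (local maximum); x = -3 + sqrt(15) ≈ 0.8730 (local minimum)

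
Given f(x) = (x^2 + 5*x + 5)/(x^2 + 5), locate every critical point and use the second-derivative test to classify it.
f'(x) = 5*(5 - x^2)/(x^4 + 10*x^2 + 25)

Solve f'(x) = 0:
  f'(x) = -5*(x^2 - 5)/(x^2 + 5)^2; the denominator is positive wherever f is defined, so f'(x) = 0 ⇔ 25 - 5*x^2 = 0.
  Factor: 25 - 5*x^2 = -5*(x^2 - 5); x^2 - 5 = 0 has no rational roots; quadratic formula: x = (0 ± √20)/2.
  ⇒ x = -sqrt(5) ≈ -2.2361, sqrt(5) ≈ 2.2361

f''(x) = 10*x*(x^2 - 15)/(x^6 + 15*x^4 + 75*x^2 + 125)
Second-derivative test at each critical point:
  f''(-2.2361) = 0.2236 > 0 → local minimum
  f''(2.2361) = -0.2236 < 0 → local maximum

Critical points: x = -sqrt(5) ≈ -2.2361 (local minimum); x = sqrt(5) ≈ 2.2361 (local maximum)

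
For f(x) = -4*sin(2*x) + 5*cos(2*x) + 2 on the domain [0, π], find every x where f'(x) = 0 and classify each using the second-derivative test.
f'(x) = -10*sin(2*x) - 8*cos(2*x)

Solve f'(x) = 0 on [0, π]:
  f'(x) = 0 ⇔ -4*cos(2*x) = 5*sin(2*x) ⇔ tan(2*x) = -4/5, i.e. 2*x = arctan(-4/5) + nπ; keep the solutions lying in [0, π].
  ⇒ x = -atan(4/5)/2 + pi/2 ≈ 1.2334, pi - atan(4/5)/2 ≈ 2.8042

f''(x) = 16*sin(2*x) - 20*cos(2*x)
Second-derivative test at each critical point:
  f''(1.2334) = 25.6125 > 0 → local minimum
  f''(2.8042) = -25.6125 < 0 → local maximum

Critical points: x = -atan(4/5)/2 + pi/2 ≈ 1.2334 (local minimum); x = pi - atan(4/5)/2 ≈ 2.8042 (local maximum)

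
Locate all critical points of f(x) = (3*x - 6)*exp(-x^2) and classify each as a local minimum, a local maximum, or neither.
f'(x) = 3*(-2*x*(x - 2) + 1)*exp(-x^2)

Solve f'(x) = 0:
  f'(x) = (-6*x^2 + 12*x + 3)·exp(-x^2) and exp(-x^2) > 0 for every x, so f'(x) = 0 ⇔ -6*x^2 + 12*x + 3 = 0.
  Factor: -6*x^2 + 12*x + 3 = -3*(2*x^2 - 4*x - 1); 2*x^2 - 4*x - 1 = 0 has no rational roots; quadratic formula: x = (4 ± √24)/4.
  ⇒ x = 1 - sqrt(6)/2 ≈ -0.2247, 1 + sqrt(6)/2 ≈ 2.2247

f''(x) = 6*(2*x^2*(x - 2) - 3*x + 2)*exp(-x^2)
Second-derivative test at each critical point:
  f''(-0.2247) = 13.9730 > 0 → local minimum
  f''(2.2247) = -0.1042 < 0 → local maximum

Critical points: x = 1 - sqrt(6)/2 ≈ -0.2247 (local minimum); x = 1 + sqrt(6)/2 ≈ 2.2247 (local maximum)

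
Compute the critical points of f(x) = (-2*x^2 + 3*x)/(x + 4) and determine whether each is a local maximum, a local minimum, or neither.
f'(x) = 2*(-x^2 - 8*x + 6)/(x^2 + 8*x + 16)

Solve f'(x) = 0:
  f'(x) = -2*(x^2 + 8*x - 6)/(x + 4)^2; the denominator is positive wherever f is defined, so f'(x) = 0 ⇔ -2*x^2 - 16*x + 12 = 0.
  Factor: -2*x^2 - 16*x + 12 = -2*(x^2 + 8*x - 6); x^2 + 8*x - 6 = 0 has no rational roots; quadratic formula: x = (-8 ± √88)/2.
  ⇒ x = -sqrt(22) - 4 ≈ -8.6904, -4 + sqrt(22) ≈ 0.6904

f''(x) = -88/(x^3 + 12*x^2 + 48*x + 64)
Second-derivative test at each critical point:
  f''(-8.6904) = 0.8528 > 0 → local minimum
  f''(0.6904) = -0.8528 < 0 → local maximum

Critical points: x = -sqrt(22) - 4 ≈ -8.6904 (local minimum); x = -4 + sqrt(22) ≈ 0.6904 (local maximum)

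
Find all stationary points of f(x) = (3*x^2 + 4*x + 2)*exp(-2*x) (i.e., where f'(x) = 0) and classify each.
f'(x) = 2*x*(-3*x - 1)*exp(-2*x)

Solve f'(x) = 0:
  f'(x) = (-6*x^2 - 2*x)·exp(-2*x) and exp(-2*x) > 0 for every x, so f'(x) = 0 ⇔ -6*x^2 - 2*x = 0.
  Factor: -6*x^2 - 2*x = -2*x*(3*x + 1) = 0.
  ⇒ x = -1/3, 0

f''(x) = 2*(6*x^2 - 4*x - 1)*exp(-2*x)
Second-derivative test at each critical point:
  f''(-1/3) = 3.8955 > 0 → local minimum
  f''(0) = -2 < 0 → local maximum

Critical points: x = -1/3 (local minimum); x = 0 (local maximum)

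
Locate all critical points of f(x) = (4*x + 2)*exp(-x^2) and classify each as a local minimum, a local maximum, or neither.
f'(x) = 4*(-x*(2*x + 1) + 1)*exp(-x^2)

Solve f'(x) = 0:
  f'(x) = (-8*x^2 - 4*x + 4)·exp(-x^2) and exp(-x^2) > 0 for every x, so f'(x) = 0 ⇔ -8*x^2 - 4*x + 4 = 0.
  Factor: -8*x^2 - 4*x + 4 = -4*(x + 1)*(2*x - 1) = 0.
  ⇒ x = -1, 1/2

f''(x) = 4*(2*x^2*(2*x + 1) - 6*x - 1)*exp(-x^2)
Second-derivative test at each critical point:
  f''(-1) = 4.4146 > 0 → local minimum
  f''(1/2) = -9.3456 < 0 → local maximum

Critical points: x = -1 (local minimum); x = 1/2 (local maximum)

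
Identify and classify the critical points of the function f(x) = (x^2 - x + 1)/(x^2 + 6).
f'(x) = (x^2 + 10*x - 6)/(x^4 + 12*x^2 + 36)

Solve f'(x) = 0:
  f'(x) = (x^2 + 10*x - 6)/(x^2 + 6)^2; the denominator is positive wherever f is defined, so f'(x) = 0 ⇔ x^2 + 10*x - 6 = 0.
  x^2 + 10*x - 6 = 0 has no rational roots; quadratic formula: x = (-10 ± √124)/2.
  ⇒ x = -sqrt(31) - 5 ≈ -10.5678, -5 + sqrt(31) ≈ 0.5678

f''(x) = 2*(-x^3 - 15*x^2 + 18*x + 30)/(x^6 + 18*x^4 + 108*x^2 + 216)
Second-derivative test at each critical point:
  f''(-10.5678) = -0.0008 < 0 → local maximum
  f''(0.5678) = 0.2786 > 0 → local minimum

Critical points: x = -sqrt(31) - 5 ≈ -10.5678 (local maximum); x = -5 + sqrt(31) ≈ 0.5678 (local minimum)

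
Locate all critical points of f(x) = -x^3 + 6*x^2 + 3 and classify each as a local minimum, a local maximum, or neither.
f'(x) = 3*x*(4 - x)

Solve f'(x) = 0:
  Factor: -3*x^2 + 12*x = -3*x*(x - 4) = 0.
  ⇒ x = 0, 4

f''(x) = 12 - 6*x
Second-derivative test at each critical point:
  f''(0) = 12 > 0 → local minimum
  f''(4) = -12 < 0 → local maximum

Critical points: x = 0 (local minimum); x = 4 (local maximum)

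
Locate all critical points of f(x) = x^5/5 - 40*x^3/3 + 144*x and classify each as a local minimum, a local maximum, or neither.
f'(x) = x^4 - 40*x^2 + 144

Solve f'(x) = 0:
  Factor: x^4 - 40*x^2 + 144 = (x - 6)*(x - 2)*(x + 2)*(x + 6) = 0.
  ⇒ x = -6, -2, 2, 6

f''(x) = 4*x*(x^2 - 20)
Second-derivative test at each critical point:
  f''(-6) = -384 < 0 → local maximum
  f''(-2) = 128 > 0 → local minimum
  f''(2) = -128 < 0 → local maximum
  f''(6) = 384 > 0 → local minimum

Critical points: x = -6 (local maximum); x = -2 (local minimum); x = 2 (local maximum); x = 6 (local minimum)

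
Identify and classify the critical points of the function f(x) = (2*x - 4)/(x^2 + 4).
f'(x) = 2*(x^2 - 2*x*(x - 2) + 4)/(x^2 + 4)^2

Solve f'(x) = 0:
  f'(x) = -2*(x^2 - 4*x - 4)/(x^2 + 4)^2; the denominator is positive wherever f is defined, so f'(x) = 0 ⇔ -2*x^2 + 8*x + 8 = 0.
  Factor: -2*x^2 + 8*x + 8 = -2*(x^2 - 4*x - 4); x^2 - 4*x - 4 = 0 has no rational roots; quadratic formula: x = (4 ± √32)/2.
  ⇒ x = 2 - 2*sqrt(2) ≈ -0.8284, 2 + 2*sqrt(2) ≈ 4.8284

f''(x) = 4*(4*x^2*(x - 2) + (2 - 3*x)*(x^2 + 4))/(x^2 + 4)^3
Second-derivative test at each critical point:
  f''(-0.8284) = 0.5152 > 0 → local minimum
  f''(4.8284) = -0.0152 < 0 → local maximum

Critical points: x = 2 - 2*sqrt(2) ≈ -0.8284 (local minimum); x = 2 + 2*sqrt(2) ≈ 4.8284 (local maximum)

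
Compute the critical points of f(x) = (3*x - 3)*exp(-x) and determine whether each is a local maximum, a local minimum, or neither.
f'(x) = 3*(2 - x)*exp(-x)

Solve f'(x) = 0:
  f'(x) = (6 - 3*x)·exp(-x) and exp(-x) > 0 for every x, so f'(x) = 0 ⇔ 6 - 3*x = 0.
  Factor: 6 - 3*x = -3*(x - 2) = 0.
  ⇒ x = 2

f''(x) = 3*(x - 3)*exp(-x)
Second-derivative test at each critical point:
  f''(2) = -0.4060 < 0 → local maximum

Critical points: x = 2 (local maximum)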